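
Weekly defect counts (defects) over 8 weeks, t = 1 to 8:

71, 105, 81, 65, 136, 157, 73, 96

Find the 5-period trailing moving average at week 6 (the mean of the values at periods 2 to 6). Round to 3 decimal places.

108.800

Sum of periods 2–6: 105 + 81 + 65 + 136 + 157 = 544
Divide by 5: 544 / 5 = 108.800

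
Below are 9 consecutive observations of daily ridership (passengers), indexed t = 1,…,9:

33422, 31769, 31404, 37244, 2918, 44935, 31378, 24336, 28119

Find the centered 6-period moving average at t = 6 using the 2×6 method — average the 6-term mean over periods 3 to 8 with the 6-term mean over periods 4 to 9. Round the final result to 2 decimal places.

28428.75

Sum over 3–8: 31404 + 37244 + 2918 + 44935 + 31378 + 24336 = 172215
Sum over 4–9: 37244 + 2918 + 44935 + 31378 + 24336 + 28119 = 168930
CMA at t=6 = (172215 + 168930) / (2·6) = 341145 / 12 = 28428.75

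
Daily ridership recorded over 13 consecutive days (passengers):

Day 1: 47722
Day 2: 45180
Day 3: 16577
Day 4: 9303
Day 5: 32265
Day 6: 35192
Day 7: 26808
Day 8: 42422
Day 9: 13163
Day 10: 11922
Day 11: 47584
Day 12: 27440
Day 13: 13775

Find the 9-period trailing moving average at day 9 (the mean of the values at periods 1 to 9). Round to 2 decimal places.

29848.00

Sum of periods 1–9: 47722 + 45180 + 16577 + 9303 + 32265 + 35192 + 26808 + 42422 + 13163 = 268632
Divide by 9: 268632 / 9 = 29848.00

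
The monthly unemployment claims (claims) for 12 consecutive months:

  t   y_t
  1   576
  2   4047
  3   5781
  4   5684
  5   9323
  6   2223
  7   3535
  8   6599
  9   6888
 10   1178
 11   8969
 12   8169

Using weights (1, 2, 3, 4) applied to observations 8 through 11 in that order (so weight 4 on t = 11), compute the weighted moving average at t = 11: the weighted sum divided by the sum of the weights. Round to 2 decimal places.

Weighted sum: 1·6599 + 2·6888 + 3·1178 + 4·8969 = 6599 + 13776 + 3534 + 35876 = 59785
Weight total: 1 + 2 + 3 + 4 = 10
WMA = 59785 / 10 = 5978.50

5978.50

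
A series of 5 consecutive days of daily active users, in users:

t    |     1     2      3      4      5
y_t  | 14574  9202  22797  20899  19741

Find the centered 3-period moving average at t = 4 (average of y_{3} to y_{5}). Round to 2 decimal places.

Sum of periods 3–5: 22797 + 20899 + 19741 = 63437
Divide by 3: 63437 / 3 = 21145.67

21145.67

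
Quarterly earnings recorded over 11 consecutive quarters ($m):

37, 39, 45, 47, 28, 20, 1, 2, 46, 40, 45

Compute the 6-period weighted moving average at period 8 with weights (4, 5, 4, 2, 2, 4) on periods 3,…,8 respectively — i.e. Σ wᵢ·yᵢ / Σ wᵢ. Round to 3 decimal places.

27.476

Weighted sum: 4·45 + 5·47 + 4·28 + 2·20 + 2·1 + 4·2 = 180 + 235 + 112 + 40 + 2 + 8 = 577
Weight total: 4 + 5 + 4 + 2 + 2 + 4 = 21
WMA = 577 / 21 = 27.476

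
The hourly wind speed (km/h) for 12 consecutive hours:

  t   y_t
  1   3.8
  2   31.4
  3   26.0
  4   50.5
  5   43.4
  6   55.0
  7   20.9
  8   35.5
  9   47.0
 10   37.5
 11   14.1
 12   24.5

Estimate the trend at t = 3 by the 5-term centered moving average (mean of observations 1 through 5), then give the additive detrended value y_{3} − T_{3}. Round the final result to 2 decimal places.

Trend T_3 = (3.8 + 31.4 + 26.0 + 50.5 + 43.4) / 5 = 155.1/5 = 31.0200
Detrended value: 26.0 − 31.0200 = -5.02

-5.02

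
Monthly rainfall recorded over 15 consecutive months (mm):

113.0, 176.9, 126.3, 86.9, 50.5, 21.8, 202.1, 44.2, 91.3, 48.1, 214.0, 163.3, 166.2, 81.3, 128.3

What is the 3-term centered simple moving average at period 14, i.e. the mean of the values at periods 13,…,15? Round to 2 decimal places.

125.27

Sum of periods 13–15: 166.2 + 81.3 + 128.3 = 375.8
Divide by 3: 375.8 / 3 = 125.27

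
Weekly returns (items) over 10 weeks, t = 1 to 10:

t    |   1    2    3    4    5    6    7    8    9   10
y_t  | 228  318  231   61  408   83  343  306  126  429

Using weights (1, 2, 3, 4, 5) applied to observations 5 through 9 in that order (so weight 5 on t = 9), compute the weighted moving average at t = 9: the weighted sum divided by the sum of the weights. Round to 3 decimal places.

230.467

Weighted sum: 1·408 + 2·83 + 3·343 + 4·306 + 5·126 = 408 + 166 + 1029 + 1224 + 630 = 3457
Weight total: 1 + 2 + 3 + 4 + 5 = 15
WMA = 3457 / 15 = 230.467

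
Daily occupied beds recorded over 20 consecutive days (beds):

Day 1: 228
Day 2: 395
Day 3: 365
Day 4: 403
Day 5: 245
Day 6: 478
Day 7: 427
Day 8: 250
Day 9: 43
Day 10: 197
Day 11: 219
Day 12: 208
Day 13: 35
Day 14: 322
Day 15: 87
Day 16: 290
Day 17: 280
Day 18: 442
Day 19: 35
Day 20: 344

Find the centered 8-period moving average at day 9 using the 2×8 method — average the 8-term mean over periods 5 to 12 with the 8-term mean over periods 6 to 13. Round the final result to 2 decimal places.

245.25

Sum over 5–12: 245 + 478 + 427 + 250 + 43 + 197 + 219 + 208 = 2067
Sum over 6–13: 478 + 427 + 250 + 43 + 197 + 219 + 208 + 35 = 1857
CMA at t=9 = (2067 + 1857) / (2·8) = 3924 / 16 = 245.25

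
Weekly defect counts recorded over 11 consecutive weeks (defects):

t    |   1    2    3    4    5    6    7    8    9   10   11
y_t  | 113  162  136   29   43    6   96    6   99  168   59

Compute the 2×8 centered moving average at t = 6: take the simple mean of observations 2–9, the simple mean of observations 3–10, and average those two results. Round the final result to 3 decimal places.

72.500

Sum over 2–9: 162 + 136 + 29 + 43 + 6 + 96 + 6 + 99 = 577
Sum over 3–10: 136 + 29 + 43 + 6 + 96 + 6 + 99 + 168 = 583
CMA at t=6 = (577 + 583) / (2·8) = 1160 / 16 = 72.500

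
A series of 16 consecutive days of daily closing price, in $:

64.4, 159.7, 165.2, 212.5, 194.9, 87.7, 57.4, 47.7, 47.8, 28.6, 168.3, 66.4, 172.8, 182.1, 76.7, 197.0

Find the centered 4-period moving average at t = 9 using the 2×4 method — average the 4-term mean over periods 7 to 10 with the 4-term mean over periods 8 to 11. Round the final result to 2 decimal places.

Sum over 7–10: 57.4 + 47.7 + 47.8 + 28.6 = 181.5
Sum over 8–11: 47.7 + 47.8 + 28.6 + 168.3 = 292.4
CMA at t=9 = (181.5 + 292.4) / (2·4) = 473.9 / 8 = 59.24

59.24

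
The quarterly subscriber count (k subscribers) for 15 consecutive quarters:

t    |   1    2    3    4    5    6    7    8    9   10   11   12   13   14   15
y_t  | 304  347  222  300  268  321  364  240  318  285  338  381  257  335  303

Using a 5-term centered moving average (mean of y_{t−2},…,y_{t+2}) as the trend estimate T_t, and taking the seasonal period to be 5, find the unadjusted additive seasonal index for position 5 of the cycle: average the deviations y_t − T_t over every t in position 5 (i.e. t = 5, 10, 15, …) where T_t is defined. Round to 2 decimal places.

Season position 5 occurs at t = 5, 10 (where T_t is defined).
t=5: T_5 = 295.0000; y_5 − T_5 = 268 − 295.0000 = -27.0000
t=10: T_10 = 312.4000; y_10 − T_10 = 285 − 312.4000 = -27.4000
Mean deviation: (-27.0000 + -27.4000) / 2 = -27.20

-27.20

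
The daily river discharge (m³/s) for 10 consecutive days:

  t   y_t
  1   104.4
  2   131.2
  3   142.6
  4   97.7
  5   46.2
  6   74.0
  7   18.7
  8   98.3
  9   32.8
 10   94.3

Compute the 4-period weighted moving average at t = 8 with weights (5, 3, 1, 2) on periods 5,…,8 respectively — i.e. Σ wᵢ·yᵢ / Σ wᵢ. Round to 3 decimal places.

Weighted sum: 5·46.2 + 3·74.0 + 1·18.7 + 2·98.3 = 231.0 + 222.0 + 18.7 + 196.6 = 668.3
Weight total: 5 + 3 + 1 + 2 = 11
WMA = 668.3 / 11 = 60.755

60.755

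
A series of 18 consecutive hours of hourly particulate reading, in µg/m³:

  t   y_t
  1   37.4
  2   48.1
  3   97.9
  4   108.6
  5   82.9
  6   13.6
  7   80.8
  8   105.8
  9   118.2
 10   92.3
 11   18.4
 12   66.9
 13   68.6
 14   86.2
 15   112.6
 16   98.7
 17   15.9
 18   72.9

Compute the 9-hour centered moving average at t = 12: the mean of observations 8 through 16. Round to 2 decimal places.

Sum of periods 8–16: 105.8 + 118.2 + 92.3 + 18.4 + 66.9 + 68.6 + 86.2 + 112.6 + 98.7 = 767.7
Divide by 9: 767.7 / 9 = 85.30

85.30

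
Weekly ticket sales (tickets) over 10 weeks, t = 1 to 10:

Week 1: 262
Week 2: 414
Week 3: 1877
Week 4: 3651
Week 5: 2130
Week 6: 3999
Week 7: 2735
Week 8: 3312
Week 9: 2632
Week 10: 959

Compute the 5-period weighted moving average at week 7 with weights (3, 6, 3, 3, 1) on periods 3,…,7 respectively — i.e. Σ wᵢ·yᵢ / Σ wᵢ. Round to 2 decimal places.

3041.19

Weighted sum: 3·1877 + 6·3651 + 3·2130 + 3·3999 + 1·2735 = 5631 + 21906 + 6390 + 11997 + 2735 = 48659
Weight total: 3 + 6 + 3 + 3 + 1 = 16
WMA = 48659 / 16 = 3041.19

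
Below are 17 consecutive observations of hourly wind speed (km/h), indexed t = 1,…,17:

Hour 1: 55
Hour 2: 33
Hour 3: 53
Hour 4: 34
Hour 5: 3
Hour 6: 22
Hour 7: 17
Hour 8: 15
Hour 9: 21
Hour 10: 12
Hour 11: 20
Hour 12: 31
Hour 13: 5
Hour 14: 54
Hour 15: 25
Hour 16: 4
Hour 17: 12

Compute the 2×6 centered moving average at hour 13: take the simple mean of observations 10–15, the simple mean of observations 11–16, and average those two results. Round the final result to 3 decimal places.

Sum over 10–15: 12 + 20 + 31 + 5 + 54 + 25 = 147
Sum over 11–16: 20 + 31 + 5 + 54 + 25 + 4 = 139
CMA at t=13 = (147 + 139) / (2·6) = 286 / 12 = 23.833

23.833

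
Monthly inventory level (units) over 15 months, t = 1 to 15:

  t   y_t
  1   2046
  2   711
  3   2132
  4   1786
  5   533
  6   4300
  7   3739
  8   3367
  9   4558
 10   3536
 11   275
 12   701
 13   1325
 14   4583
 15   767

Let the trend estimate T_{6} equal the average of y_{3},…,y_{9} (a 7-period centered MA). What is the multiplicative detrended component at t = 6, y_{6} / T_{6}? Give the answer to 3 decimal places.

1.474

Trend T_6 = (2132 + 1786 + 533 + 4300 + 3739 + 3367 + 4558) / 7 = 20415/7 = 2916.42857
Ratio to trend: 4300 / 2916.42857 = 1.474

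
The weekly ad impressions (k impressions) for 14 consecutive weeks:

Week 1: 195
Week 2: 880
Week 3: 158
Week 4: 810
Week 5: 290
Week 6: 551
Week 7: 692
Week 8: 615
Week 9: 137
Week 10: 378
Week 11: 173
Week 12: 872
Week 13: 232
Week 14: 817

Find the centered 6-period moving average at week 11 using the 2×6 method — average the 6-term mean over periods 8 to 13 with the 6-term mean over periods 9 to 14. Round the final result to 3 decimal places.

Sum over 8–13: 615 + 137 + 378 + 173 + 872 + 232 = 2407
Sum over 9–14: 137 + 378 + 173 + 872 + 232 + 817 = 2609
CMA at t=11 = (2407 + 2609) / (2·6) = 5016 / 12 = 418.000

418.000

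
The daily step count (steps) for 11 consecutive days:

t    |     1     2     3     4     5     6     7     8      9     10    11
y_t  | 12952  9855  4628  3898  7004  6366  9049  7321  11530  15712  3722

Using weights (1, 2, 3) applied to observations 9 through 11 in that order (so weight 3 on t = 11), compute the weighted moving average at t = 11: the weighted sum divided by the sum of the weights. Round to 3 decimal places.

9020.000

Weighted sum: 1·11530 + 2·15712 + 3·3722 = 11530 + 31424 + 11166 = 54120
Weight total: 1 + 2 + 3 = 6
WMA = 54120 / 6 = 9020.000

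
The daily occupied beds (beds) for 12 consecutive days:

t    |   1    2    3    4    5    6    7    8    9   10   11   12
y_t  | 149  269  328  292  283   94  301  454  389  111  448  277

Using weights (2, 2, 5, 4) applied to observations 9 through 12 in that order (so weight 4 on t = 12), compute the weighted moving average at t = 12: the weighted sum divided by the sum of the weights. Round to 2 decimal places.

Weighted sum: 2·389 + 2·111 + 5·448 + 4·277 = 778 + 222 + 2240 + 1108 = 4348
Weight total: 2 + 2 + 5 + 4 = 13
WMA = 4348 / 13 = 334.46

334.46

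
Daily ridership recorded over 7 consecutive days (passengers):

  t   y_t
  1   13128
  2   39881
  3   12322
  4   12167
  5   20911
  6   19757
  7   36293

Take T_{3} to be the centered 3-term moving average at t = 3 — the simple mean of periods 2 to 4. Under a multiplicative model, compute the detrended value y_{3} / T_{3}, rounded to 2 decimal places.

0.57

Trend T_3 = (39881 + 12322 + 12167) / 3 = 64370/3 = 21456.6667
Ratio to trend: 12322 / 21456.6667 = 0.57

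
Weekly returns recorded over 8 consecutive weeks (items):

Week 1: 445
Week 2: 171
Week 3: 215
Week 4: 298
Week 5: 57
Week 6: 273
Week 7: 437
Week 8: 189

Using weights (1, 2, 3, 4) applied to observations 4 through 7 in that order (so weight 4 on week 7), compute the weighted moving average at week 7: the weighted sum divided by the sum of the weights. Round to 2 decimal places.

Weighted sum: 1·298 + 2·57 + 3·273 + 4·437 = 298 + 114 + 819 + 1748 = 2979
Weight total: 1 + 2 + 3 + 4 = 10
WMA = 2979 / 10 = 297.90

297.90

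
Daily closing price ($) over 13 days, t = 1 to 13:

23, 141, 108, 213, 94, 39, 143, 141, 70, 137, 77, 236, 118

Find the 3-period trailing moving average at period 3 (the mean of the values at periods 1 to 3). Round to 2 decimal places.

Sum of periods 1–3: 23 + 141 + 108 = 272
Divide by 3: 272 / 3 = 90.67

90.67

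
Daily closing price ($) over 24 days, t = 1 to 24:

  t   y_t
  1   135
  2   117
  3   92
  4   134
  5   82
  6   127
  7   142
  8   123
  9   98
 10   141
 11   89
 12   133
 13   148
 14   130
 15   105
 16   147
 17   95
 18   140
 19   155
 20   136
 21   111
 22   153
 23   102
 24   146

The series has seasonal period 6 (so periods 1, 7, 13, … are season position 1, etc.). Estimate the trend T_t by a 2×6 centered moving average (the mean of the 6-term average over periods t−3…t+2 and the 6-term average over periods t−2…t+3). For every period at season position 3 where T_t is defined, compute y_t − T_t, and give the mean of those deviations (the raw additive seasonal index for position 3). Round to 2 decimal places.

-22.25

Season position 3 occurs at t = 9, 15, 21 (where T_t is defined).
t=9: T_9 = 120.5000; y_9 − T_9 = 98 − 120.5000 = -22.5000
t=15: T_15 = 126.9167; y_15 − T_15 = 105 − 126.9167 = -21.9167
t=21: T_21 = 133.3333; y_21 − T_21 = 111 − 133.3333 = -22.3333
Mean deviation: (-22.5000 + -21.9167 + -22.3333) / 3 = -22.25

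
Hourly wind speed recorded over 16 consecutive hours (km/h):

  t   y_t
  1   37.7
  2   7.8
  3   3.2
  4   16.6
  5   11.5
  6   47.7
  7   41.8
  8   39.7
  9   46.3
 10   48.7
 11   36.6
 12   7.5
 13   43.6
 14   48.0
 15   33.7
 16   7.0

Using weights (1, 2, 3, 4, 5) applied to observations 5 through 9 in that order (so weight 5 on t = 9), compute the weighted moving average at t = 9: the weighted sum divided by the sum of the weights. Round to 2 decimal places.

41.51

Weighted sum: 1·11.5 + 2·47.7 + 3·41.8 + 4·39.7 + 5·46.3 = 11.5 + 95.4 + 125.4 + 158.8 + 231.5 = 622.6
Weight total: 1 + 2 + 3 + 4 + 5 = 15
WMA = 622.6 / 15 = 41.51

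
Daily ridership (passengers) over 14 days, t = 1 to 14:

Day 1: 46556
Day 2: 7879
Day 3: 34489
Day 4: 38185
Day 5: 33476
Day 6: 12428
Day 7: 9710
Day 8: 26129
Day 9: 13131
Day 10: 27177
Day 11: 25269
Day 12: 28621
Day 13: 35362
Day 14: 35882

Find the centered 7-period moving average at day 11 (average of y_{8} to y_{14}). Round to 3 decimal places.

Sum of periods 8–14: 26129 + 13131 + 27177 + 25269 + 28621 + 35362 + 35882 = 191571
Divide by 7: 191571 / 7 = 27367.286

27367.286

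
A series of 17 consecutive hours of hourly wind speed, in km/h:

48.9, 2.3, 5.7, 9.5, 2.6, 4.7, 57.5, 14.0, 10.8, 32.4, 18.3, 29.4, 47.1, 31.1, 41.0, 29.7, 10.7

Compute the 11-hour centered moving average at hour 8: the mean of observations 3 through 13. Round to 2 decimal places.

Sum of periods 3–13: 5.7 + 9.5 + 2.6 + 4.7 + 57.5 + 14.0 + 10.8 + 32.4 + 18.3 + 29.4 + 47.1 = 232.0
Divide by 11: 232.0 / 11 = 21.09

21.09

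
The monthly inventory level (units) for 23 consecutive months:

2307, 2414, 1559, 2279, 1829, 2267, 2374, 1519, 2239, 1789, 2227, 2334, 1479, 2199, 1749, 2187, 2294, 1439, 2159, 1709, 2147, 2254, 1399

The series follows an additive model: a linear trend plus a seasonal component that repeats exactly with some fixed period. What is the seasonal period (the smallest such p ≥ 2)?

First differences y_{t+1} − y_t: 107, -855, 720, -450, 438, 107, -855, 720, -450, 438, 107, -855, …
The difference pattern repeats every 5 terms and not for any smaller step, so p = 5.

5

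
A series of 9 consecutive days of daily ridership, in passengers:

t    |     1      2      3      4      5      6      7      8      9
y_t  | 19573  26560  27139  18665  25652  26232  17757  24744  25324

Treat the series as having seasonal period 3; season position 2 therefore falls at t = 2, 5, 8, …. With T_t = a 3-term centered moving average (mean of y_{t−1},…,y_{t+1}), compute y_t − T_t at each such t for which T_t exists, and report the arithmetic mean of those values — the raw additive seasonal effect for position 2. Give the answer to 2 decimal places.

Season position 2 occurs at t = 2, 5, 8 (where T_t is defined).
t=2: T_2 = 24424.0000; y_2 − T_2 = 26560 − 24424.0000 = 2136.0000
t=5: T_5 = 23516.3333; y_5 − T_5 = 25652 − 23516.3333 = 2135.6667
t=8: T_8 = 22608.3333; y_8 − T_8 = 24744 − 22608.3333 = 2135.6667
Mean deviation: (2136.0000 + 2135.6667 + 2135.6667) / 3 = 2135.78

2135.78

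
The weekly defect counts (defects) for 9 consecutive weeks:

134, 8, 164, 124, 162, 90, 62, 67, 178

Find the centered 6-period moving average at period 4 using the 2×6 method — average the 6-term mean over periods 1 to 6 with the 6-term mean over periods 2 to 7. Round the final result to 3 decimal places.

107.667

Sum over 1–6: 134 + 8 + 164 + 124 + 162 + 90 = 682
Sum over 2–7: 8 + 164 + 124 + 162 + 90 + 62 = 610
CMA at t=4 = (682 + 610) / (2·6) = 1292 / 12 = 107.667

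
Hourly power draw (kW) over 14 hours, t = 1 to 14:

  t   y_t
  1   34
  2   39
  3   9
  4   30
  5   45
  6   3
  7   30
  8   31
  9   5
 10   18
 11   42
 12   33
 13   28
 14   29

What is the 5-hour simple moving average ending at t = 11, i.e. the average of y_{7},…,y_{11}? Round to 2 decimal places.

Sum of periods 7–11: 30 + 31 + 5 + 18 + 42 = 126
Divide by 5: 126 / 5 = 25.20

25.20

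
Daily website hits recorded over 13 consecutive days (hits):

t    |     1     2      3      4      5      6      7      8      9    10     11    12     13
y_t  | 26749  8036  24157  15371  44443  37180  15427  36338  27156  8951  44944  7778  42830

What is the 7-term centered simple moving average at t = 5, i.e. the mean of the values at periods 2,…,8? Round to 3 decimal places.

Sum of periods 2–8: 8036 + 24157 + 15371 + 44443 + 37180 + 15427 + 36338 = 180952
Divide by 7: 180952 / 7 = 25850.286

25850.286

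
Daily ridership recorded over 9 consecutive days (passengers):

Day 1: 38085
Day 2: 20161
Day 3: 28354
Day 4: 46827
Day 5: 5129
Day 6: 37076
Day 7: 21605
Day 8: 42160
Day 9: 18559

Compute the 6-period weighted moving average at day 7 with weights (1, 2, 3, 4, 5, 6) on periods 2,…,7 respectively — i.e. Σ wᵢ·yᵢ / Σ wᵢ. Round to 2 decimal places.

Weighted sum: 1·20161 + 2·28354 + 3·46827 + 4·5129 + 5·37076 + 6·21605 = 20161 + 56708 + 140481 + 20516 + 185380 + 129630 = 552876
Weight total: 1 + 2 + 3 + 4 + 5 + 6 = 21
WMA = 552876 / 21 = 26327.43

26327.43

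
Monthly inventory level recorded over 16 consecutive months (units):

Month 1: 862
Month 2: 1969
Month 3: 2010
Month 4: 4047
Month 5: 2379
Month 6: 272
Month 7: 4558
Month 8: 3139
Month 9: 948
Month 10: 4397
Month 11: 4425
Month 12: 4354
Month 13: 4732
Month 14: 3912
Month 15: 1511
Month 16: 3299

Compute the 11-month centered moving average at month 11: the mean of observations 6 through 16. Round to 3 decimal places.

3231.545

Sum of periods 6–16: 272 + 4558 + 3139 + 948 + 4397 + 4425 + 4354 + 4732 + 3912 + 1511 + 3299 = 35547
Divide by 11: 35547 / 11 = 3231.545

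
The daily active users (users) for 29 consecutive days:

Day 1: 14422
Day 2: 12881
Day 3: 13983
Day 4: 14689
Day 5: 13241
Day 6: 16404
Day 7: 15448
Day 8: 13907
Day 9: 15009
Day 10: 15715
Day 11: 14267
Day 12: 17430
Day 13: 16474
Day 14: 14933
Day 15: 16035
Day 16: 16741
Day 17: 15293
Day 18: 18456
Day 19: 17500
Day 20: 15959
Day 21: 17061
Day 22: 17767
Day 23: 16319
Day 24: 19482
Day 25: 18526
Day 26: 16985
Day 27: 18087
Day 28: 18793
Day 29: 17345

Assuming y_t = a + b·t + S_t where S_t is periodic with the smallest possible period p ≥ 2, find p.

6

First differences y_{t+1} − y_t: -1541, 1102, 706, -1448, 3163, -956, -1541, 1102, 706, -1448, 3163, -956, -1541, 1102, …
The difference pattern repeats every 6 terms and not for any smaller step, so p = 6.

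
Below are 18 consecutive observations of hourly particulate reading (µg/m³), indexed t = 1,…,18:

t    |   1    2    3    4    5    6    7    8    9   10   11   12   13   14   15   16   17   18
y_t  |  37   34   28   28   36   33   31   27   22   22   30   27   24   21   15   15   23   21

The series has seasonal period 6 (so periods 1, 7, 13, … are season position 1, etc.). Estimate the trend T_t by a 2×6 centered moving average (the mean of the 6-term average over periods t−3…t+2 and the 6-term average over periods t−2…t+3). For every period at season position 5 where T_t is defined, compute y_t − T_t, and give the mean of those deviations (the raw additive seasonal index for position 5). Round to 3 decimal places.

5.042

Season position 5 occurs at t = 5, 11 (where T_t is defined).
t=5: T_5 = 31.08333; y_5 − T_5 = 36 − 31.08333 = 4.91667
t=11: T_11 = 24.83333; y_11 − T_11 = 30 − 24.83333 = 5.16667
Mean deviation: (4.91667 + 5.16667) / 2 = 5.042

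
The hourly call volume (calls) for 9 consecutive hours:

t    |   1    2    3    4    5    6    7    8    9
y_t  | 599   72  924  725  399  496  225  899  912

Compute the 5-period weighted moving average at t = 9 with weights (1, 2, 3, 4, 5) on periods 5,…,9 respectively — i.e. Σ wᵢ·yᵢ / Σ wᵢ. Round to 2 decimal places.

Weighted sum: 1·399 + 2·496 + 3·225 + 4·899 + 5·912 = 399 + 992 + 675 + 3596 + 4560 = 10222
Weight total: 1 + 2 + 3 + 4 + 5 = 15
WMA = 10222 / 15 = 681.47

681.47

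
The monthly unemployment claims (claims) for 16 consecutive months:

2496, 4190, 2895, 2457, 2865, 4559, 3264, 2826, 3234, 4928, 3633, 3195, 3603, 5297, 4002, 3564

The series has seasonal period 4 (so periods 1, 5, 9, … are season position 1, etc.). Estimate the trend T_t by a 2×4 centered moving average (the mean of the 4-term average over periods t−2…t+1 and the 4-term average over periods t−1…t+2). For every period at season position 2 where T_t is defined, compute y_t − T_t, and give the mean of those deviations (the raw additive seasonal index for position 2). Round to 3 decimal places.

Season position 2 occurs at t = 6, 10, 14 (where T_t is defined).
t=6: T_6 = 3332.37500; y_6 − T_6 = 4559 − 3332.37500 = 1226.62500
t=10: T_10 = 3701.37500; y_10 − T_10 = 4928 − 3701.37500 = 1226.62500
t=14: T_14 = 4070.37500; y_14 − T_14 = 5297 − 4070.37500 = 1226.62500
Mean deviation: (1226.62500 + 1226.62500 + 1226.62500) / 3 = 1226.625

1226.625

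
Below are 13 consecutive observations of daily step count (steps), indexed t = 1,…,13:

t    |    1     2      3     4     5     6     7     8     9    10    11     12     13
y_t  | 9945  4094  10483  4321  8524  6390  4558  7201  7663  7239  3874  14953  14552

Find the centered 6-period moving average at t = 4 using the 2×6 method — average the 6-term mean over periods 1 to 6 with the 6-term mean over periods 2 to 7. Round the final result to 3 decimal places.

Sum over 1–6: 9945 + 4094 + 10483 + 4321 + 8524 + 6390 = 43757
Sum over 2–7: 4094 + 10483 + 4321 + 8524 + 6390 + 4558 = 38370
CMA at t=4 = (43757 + 38370) / (2·6) = 82127 / 12 = 6843.917

6843.917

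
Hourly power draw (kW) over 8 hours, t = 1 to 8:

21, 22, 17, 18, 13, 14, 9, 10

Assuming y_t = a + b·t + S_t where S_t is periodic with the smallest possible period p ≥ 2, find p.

First differences y_{t+1} − y_t: 1, -5, 1, -5, 1, -5, …
The difference pattern repeats every 2 terms and not for any smaller step, so p = 2.

2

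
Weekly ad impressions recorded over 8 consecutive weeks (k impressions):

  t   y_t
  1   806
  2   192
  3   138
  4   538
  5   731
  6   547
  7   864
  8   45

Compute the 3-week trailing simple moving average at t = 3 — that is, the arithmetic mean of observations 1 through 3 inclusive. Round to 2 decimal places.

Sum of periods 1–3: 806 + 192 + 138 = 1136
Divide by 3: 1136 / 3 = 378.67

378.67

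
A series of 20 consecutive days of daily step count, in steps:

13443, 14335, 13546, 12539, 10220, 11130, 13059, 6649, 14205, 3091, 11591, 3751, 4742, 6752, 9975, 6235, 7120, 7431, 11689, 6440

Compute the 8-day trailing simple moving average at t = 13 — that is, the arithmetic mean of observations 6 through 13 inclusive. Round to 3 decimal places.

8527.250

Sum of periods 6–13: 11130 + 13059 + 6649 + 14205 + 3091 + 11591 + 3751 + 4742 = 68218
Divide by 8: 68218 / 8 = 8527.250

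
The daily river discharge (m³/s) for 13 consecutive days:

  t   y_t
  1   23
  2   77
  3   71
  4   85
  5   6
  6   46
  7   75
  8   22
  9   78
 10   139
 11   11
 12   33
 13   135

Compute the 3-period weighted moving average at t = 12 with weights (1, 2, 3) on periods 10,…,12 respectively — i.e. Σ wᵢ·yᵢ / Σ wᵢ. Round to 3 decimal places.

43.333

Weighted sum: 1·139 + 2·11 + 3·33 = 139 + 22 + 99 = 260
Weight total: 1 + 2 + 3 = 6
WMA = 260 / 6 = 43.333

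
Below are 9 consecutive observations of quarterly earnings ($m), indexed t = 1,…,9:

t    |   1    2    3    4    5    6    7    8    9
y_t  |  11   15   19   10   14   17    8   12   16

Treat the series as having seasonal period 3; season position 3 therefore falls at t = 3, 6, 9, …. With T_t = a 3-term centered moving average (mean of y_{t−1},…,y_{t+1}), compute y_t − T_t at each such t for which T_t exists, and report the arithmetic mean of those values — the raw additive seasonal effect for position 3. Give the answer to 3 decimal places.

Season position 3 occurs at t = 3, 6 (where T_t is defined).
t=3: T_3 = 14.66667; y_3 − T_3 = 19 − 14.66667 = 4.33333
t=6: T_6 = 13.00000; y_6 − T_6 = 17 − 13.00000 = 4.00000
Mean deviation: (4.33333 + 4.00000) / 2 = 4.167

4.167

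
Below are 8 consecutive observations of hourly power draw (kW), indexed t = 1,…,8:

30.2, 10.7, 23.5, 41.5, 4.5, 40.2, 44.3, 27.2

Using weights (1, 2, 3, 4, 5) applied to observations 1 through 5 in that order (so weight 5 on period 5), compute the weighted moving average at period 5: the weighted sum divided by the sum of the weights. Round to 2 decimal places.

20.71

Weighted sum: 1·30.2 + 2·10.7 + 3·23.5 + 4·41.5 + 5·4.5 = 30.2 + 21.4 + 70.5 + 166.0 + 22.5 = 310.6
Weight total: 1 + 2 + 3 + 4 + 5 = 15
WMA = 310.6 / 15 = 20.71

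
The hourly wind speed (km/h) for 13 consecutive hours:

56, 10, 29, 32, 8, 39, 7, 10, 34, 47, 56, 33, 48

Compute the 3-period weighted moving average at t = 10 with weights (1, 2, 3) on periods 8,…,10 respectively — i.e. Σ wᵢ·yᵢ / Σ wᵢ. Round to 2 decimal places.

36.50

Weighted sum: 1·10 + 2·34 + 3·47 = 10 + 68 + 141 = 219
Weight total: 1 + 2 + 3 = 6
WMA = 219 / 6 = 36.50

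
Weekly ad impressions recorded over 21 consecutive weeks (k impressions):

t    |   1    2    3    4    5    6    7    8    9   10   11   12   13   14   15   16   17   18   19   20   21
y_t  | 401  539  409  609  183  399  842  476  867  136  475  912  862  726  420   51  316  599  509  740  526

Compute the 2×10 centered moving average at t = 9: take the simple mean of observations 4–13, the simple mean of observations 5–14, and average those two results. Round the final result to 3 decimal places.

581.950

Sum over 4–13: 609 + 183 + 399 + 842 + 476 + 867 + 136 + 475 + 912 + 862 = 5761
Sum over 5–14: 183 + 399 + 842 + 476 + 867 + 136 + 475 + 912 + 862 + 726 = 5878
CMA at t=9 = (5761 + 5878) / (2·10) = 11639 / 20 = 581.950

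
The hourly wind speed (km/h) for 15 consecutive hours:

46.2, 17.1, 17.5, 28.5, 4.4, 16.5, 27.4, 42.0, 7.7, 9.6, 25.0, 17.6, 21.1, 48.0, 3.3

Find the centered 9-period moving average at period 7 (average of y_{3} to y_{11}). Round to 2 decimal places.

Sum of periods 3–11: 17.5 + 28.5 + 4.4 + 16.5 + 27.4 + 42.0 + 7.7 + 9.6 + 25.0 = 178.6
Divide by 9: 178.6 / 9 = 19.84

19.84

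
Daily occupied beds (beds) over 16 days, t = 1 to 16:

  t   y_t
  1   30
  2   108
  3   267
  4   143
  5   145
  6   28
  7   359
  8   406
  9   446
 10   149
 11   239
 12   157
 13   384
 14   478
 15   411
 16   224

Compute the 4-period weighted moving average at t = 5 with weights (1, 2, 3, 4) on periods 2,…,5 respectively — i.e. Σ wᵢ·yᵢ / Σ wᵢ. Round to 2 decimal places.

Weighted sum: 1·108 + 2·267 + 3·143 + 4·145 = 108 + 534 + 429 + 580 = 1651
Weight total: 1 + 2 + 3 + 4 = 10
WMA = 1651 / 10 = 165.10

165.10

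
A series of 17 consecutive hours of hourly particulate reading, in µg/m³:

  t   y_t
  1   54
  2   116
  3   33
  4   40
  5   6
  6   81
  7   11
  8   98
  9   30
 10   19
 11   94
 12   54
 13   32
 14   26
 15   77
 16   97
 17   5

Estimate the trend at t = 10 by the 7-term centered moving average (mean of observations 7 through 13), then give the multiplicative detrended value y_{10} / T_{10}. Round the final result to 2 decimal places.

Trend T_10 = (11 + 98 + 30 + 19 + 94 + 54 + 32) / 7 = 338/7 = 48.2857
Ratio to trend: 19 / 48.2857 = 0.39

0.39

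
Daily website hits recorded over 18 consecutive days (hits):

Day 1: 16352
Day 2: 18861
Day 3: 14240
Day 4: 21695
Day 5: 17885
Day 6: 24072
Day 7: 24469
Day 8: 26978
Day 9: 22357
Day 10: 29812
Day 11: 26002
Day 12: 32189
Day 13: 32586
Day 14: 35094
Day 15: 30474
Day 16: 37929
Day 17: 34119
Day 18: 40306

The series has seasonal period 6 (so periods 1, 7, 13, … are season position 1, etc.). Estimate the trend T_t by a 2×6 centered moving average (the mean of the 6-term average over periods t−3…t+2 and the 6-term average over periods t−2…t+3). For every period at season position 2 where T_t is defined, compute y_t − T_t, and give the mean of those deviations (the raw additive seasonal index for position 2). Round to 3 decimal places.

2039.000

Season position 2 occurs at t = 8, 14 (where T_t is defined).
t=8: T_8 = 24938.58333; y_8 − T_8 = 26978 − 24938.58333 = 2039.41667
t=14: T_14 = 33055.41667; y_14 − T_14 = 35094 − 33055.41667 = 2038.58333
Mean deviation: (2039.41667 + 2038.58333) / 2 = 2039.000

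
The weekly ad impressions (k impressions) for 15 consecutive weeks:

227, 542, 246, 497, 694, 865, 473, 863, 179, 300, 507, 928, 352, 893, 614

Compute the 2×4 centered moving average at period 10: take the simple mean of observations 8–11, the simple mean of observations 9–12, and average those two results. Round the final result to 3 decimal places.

Sum over 8–11: 863 + 179 + 300 + 507 = 1849
Sum over 9–12: 179 + 300 + 507 + 928 = 1914
CMA at t=10 = (1849 + 1914) / (2·4) = 3763 / 8 = 470.375

470.375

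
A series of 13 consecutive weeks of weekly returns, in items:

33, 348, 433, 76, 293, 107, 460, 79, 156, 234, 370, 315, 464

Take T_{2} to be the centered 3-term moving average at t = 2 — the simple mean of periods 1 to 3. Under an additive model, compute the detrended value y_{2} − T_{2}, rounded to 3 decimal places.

Trend T_2 = (33 + 348 + 433) / 3 = 814/3 = 271.33333
Detrended value: 348 − 271.33333 = 76.667

76.667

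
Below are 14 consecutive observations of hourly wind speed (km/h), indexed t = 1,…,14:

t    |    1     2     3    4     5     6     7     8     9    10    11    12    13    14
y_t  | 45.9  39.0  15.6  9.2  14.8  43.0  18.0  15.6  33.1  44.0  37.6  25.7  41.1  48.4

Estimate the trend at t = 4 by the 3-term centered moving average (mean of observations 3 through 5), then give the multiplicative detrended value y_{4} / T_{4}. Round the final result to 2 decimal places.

0.70

Trend T_4 = (15.6 + 9.2 + 14.8) / 3 = 39.6/3 = 13.2000
Ratio to trend: 9.2 / 13.2000 = 0.70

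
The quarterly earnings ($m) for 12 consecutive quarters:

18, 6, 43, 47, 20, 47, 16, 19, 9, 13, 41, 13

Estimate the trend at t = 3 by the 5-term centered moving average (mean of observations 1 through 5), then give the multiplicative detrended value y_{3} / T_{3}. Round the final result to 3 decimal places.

1.604

Trend T_3 = (18 + 6 + 43 + 47 + 20) / 5 = 134/5 = 26.80000
Ratio to trend: 43 / 26.80000 = 1.604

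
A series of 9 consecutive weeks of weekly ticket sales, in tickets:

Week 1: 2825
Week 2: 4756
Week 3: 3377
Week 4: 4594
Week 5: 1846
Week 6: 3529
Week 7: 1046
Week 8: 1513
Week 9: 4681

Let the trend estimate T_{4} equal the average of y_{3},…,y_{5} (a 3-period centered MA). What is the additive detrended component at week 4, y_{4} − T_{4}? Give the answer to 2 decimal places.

1321.67

Trend T_4 = (3377 + 4594 + 1846) / 3 = 9817/3 = 3272.3333
Detrended value: 4594 − 3272.3333 = 1321.67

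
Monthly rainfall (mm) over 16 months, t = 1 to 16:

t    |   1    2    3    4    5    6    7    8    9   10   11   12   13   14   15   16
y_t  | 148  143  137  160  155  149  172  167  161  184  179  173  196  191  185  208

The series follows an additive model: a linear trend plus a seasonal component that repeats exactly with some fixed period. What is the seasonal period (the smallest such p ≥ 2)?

3

First differences y_{t+1} − y_t: -5, -6, 23, -5, -6, 23, -5, -6, …
The difference pattern repeats every 3 terms and not for any smaller step, so p = 3.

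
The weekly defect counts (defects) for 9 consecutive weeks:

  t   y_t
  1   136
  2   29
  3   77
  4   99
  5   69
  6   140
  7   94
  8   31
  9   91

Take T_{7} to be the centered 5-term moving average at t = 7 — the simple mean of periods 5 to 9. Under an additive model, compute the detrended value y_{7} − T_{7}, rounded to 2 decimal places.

9.00

Trend T_7 = (69 + 140 + 94 + 31 + 91) / 5 = 425/5 = 85.0000
Detrended value: 94 − 85.0000 = 9.00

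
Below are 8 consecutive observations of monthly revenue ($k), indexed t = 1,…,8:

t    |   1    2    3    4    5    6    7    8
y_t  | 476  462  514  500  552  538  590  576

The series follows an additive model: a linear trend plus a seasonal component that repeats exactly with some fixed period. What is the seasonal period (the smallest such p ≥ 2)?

2

First differences y_{t+1} − y_t: -14, 52, -14, 52, -14, 52, …
The difference pattern repeats every 2 terms and not for any smaller step, so p = 2.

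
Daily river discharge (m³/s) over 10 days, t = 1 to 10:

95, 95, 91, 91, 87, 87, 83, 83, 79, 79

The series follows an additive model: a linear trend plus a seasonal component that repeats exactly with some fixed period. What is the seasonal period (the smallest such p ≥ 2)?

2

First differences y_{t+1} − y_t: 0, -4, 0, -4, 0, -4, …
The difference pattern repeats every 2 terms and not for any smaller step, so p = 2.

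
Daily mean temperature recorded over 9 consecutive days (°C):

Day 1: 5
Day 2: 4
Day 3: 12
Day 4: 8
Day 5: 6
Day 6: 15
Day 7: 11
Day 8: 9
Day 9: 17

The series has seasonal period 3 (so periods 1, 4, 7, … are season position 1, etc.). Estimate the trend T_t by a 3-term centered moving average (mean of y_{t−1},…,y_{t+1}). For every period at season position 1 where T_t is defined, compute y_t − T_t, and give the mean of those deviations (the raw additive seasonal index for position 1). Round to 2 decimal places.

Season position 1 occurs at t = 4, 7 (where T_t is defined).
t=4: T_4 = 8.6667; y_4 − T_4 = 8 − 8.6667 = -0.6667
t=7: T_7 = 11.6667; y_7 − T_7 = 11 − 11.6667 = -0.6667
Mean deviation: (-0.6667 + -0.6667) / 2 = -0.67

-0.67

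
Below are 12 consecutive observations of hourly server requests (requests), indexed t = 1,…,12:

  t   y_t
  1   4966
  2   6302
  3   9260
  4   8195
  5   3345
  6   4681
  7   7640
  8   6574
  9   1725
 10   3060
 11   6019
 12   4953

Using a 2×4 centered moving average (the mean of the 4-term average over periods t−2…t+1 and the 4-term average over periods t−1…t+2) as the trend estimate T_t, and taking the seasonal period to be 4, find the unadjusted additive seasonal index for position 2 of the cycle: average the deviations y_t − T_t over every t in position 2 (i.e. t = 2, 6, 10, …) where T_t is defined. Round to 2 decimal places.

Season position 2 occurs at t = 6, 10 (where T_t is defined).
t=6: T_6 = 5762.6250; y_6 − T_6 = 4681 − 5762.6250 = -1081.6250
t=10: T_10 = 4141.8750; y_10 − T_10 = 3060 − 4141.8750 = -1081.8750
Mean deviation: (-1081.6250 + -1081.8750) / 2 = -1081.75

-1081.75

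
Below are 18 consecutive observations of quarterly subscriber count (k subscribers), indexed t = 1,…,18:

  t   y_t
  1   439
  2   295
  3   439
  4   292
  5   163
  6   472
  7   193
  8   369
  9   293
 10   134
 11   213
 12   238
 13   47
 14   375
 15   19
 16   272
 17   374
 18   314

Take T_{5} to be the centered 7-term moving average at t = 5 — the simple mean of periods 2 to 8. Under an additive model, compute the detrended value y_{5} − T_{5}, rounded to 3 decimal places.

Trend T_5 = (295 + 439 + 292 + 163 + 472 + 193 + 369) / 7 = 2223/7 = 317.57143
Detrended value: 163 − 317.57143 = -154.571

-154.571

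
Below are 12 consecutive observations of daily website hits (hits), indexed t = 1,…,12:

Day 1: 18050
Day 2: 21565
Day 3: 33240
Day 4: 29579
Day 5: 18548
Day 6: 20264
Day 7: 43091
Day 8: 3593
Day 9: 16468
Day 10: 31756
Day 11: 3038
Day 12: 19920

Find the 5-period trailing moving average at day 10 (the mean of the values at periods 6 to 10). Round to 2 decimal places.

Sum of periods 6–10: 20264 + 43091 + 3593 + 16468 + 31756 = 115172
Divide by 5: 115172 / 5 = 23034.40

23034.40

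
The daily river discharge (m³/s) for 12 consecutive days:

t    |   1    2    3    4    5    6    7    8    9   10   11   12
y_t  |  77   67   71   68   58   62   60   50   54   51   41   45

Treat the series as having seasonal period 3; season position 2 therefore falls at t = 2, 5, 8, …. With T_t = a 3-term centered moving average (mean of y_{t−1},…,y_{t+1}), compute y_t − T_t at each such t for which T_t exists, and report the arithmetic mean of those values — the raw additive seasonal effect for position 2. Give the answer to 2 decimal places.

-4.67

Season position 2 occurs at t = 2, 5, 8, 11 (where T_t is defined).
t=2: T_2 = 71.6667; y_2 − T_2 = 67 − 71.6667 = -4.6667
t=5: T_5 = 62.6667; y_5 − T_5 = 58 − 62.6667 = -4.6667
t=8: T_8 = 54.6667; y_8 − T_8 = 50 − 54.6667 = -4.6667
t=11: T_11 = 45.6667; y_11 − T_11 = 41 − 45.6667 = -4.6667
Mean deviation: (-4.6667 + -4.6667 + -4.6667 + -4.6667) / 4 = -4.67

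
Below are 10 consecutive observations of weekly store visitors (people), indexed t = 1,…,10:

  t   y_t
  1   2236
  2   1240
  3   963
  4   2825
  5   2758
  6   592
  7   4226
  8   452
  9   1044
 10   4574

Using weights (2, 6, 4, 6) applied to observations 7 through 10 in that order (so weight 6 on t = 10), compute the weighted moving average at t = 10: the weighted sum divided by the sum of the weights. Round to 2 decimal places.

Weighted sum: 2·4226 + 6·452 + 4·1044 + 6·4574 = 8452 + 2712 + 4176 + 27444 = 42784
Weight total: 2 + 6 + 4 + 6 = 18
WMA = 42784 / 18 = 2376.89

2376.89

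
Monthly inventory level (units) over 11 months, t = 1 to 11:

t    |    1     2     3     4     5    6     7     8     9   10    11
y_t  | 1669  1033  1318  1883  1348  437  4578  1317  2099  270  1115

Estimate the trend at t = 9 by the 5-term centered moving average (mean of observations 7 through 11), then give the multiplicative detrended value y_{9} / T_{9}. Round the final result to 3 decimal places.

1.119

Trend T_9 = (4578 + 1317 + 2099 + 270 + 1115) / 5 = 9379/5 = 1875.80000
Ratio to trend: 2099 / 1875.80000 = 1.119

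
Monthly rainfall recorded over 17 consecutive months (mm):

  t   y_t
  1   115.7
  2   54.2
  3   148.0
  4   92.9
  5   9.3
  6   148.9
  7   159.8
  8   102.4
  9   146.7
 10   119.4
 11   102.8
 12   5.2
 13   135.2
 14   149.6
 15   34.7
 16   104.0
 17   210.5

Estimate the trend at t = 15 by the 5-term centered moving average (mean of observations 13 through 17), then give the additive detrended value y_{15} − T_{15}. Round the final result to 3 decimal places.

Trend T_15 = (135.2 + 149.6 + 34.7 + 104.0 + 210.5) / 5 = 634.0/5 = 126.80000
Detrended value: 34.7 − 126.80000 = -92.100

-92.100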